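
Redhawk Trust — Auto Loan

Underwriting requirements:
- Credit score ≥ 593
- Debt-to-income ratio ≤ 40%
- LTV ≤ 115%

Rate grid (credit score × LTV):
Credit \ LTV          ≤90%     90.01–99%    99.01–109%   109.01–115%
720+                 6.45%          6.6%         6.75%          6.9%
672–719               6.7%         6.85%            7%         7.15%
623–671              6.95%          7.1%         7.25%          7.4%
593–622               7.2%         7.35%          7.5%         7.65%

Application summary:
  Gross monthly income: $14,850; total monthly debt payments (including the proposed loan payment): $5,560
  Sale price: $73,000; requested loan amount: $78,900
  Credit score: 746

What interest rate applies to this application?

6.75%

Credit score 746 ≥ 593; DTI = 5,560/14,850 = 37.4% ≤ 40%
LTV = 78,900/73,000 = 108.1% ≤ 115%
Score 746 is in the 720+ band; LTV 108.1% is in the 99.01–109% band → 6.75%.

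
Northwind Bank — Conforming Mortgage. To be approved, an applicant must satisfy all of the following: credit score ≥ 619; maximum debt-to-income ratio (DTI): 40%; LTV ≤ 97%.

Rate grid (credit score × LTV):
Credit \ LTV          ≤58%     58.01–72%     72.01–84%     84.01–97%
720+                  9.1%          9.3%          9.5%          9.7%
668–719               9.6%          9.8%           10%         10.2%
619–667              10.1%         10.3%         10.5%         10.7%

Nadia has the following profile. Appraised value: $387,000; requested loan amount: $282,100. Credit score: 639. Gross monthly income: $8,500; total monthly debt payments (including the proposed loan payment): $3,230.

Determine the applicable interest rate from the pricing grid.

Credit score 639 ≥ 619; DTI = 3,230/8,500 = 38% ≤ 40%
LTV: 282,100 ÷ 387,000 = 72.9%, within 97% cap
Row: 639 falls in 619–667. Column: 72.9% falls in 72.01–84%. Rate = 10.5%.

10.5%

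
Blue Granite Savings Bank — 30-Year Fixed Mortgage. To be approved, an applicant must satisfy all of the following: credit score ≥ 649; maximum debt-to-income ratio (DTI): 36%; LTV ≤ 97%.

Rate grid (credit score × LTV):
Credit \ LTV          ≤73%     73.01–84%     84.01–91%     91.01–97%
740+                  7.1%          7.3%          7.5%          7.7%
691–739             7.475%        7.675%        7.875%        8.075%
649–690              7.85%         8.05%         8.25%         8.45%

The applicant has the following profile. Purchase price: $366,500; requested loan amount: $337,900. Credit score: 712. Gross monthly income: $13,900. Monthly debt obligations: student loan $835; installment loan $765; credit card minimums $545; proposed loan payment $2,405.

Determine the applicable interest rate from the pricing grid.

8.075%

Credit score 712 ≥ 649; Total monthly debts = (835 + 765 + 545 + 2,405) = 4,550. Debt-to-income = 4,550/13,900 = 32.7% — meets 36% limit
Loan-to-value = 337,900/366,500 = 92.2% — pass (97% max)
Row: 712 falls in 691–739. Column: 92.2% falls in 91.01–97%. Rate = 8.075%.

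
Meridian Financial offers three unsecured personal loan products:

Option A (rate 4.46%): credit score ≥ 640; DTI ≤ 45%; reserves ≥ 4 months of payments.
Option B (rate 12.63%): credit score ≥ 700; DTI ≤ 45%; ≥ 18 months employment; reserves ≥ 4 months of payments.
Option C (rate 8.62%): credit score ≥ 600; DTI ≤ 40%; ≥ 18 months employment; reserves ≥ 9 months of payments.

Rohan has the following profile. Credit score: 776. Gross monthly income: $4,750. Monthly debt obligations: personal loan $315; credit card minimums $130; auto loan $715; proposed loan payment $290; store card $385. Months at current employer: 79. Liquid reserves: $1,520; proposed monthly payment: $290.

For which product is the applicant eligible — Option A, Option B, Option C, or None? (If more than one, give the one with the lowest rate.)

Option A

Total debts = (315 + 130 + 715 + 290 + 385) = 1,835; DTI = 1,835/4,750 = 38.6%.
Reserves = 1,520/290 = 5.2 months.
Option A: score 776 ≥ 640; DTI 38.6% ≤ 45%; reserves 5.2 ≥ 4 mo → qualifies.
Option B: score 776 ≥ 700; DTI 38.6% ≤ 45%; employment 79 ≥ 18 mo; reserves 5.2 ≥ 4 mo → qualifies.
Option C: score 776 ≥ 600; DTI 38.6% ≤ 40%; employment 79 ≥ 18 mo; reserves 5.2 < 9 mo → does not qualify.
Qualifying: Option A, Option B. Lowest rate is 4.46% → Option A.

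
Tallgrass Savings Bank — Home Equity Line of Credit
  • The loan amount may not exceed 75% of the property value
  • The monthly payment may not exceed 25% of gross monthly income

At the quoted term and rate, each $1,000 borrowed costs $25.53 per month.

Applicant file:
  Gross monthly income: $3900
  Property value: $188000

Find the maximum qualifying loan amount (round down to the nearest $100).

$38,100

Payment cap: 25% × $3,900 = $975/month.
At $25.53 per $1,000, that supports 975/25.53 × 1,000 ≈ $38,190 → $38,100.
LTV cap: 75% × $188,000 = $141,000 → $141,000.
Binding constraint: payment-to-income.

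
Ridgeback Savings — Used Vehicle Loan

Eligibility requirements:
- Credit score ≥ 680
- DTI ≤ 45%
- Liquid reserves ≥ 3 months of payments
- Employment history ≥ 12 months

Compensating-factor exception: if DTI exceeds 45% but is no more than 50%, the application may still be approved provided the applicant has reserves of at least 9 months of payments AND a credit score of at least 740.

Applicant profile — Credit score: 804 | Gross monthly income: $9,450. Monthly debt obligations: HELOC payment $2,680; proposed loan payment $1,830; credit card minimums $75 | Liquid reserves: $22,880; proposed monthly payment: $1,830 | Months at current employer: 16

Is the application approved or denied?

Approved

Credit score 804 ≥ 680 (meets base)
Total debts = (2,680 + 1,830 + 75) = 4,585. DTI: 4,585 ÷ 9,450 = 48.5%, over the 45% base limit.
Reserves: 22,880 ÷ 1,830 = 12.5 months (meets 3-month minimum)
Employment 16 ≥ 12 months
48.5% falls in the override range (45%–50%), so the compensating-factor test applies.
Reserves 12.5 ≥ 9 months; credit score 804 ≥ 740.
Both compensating conditions met → exception applies.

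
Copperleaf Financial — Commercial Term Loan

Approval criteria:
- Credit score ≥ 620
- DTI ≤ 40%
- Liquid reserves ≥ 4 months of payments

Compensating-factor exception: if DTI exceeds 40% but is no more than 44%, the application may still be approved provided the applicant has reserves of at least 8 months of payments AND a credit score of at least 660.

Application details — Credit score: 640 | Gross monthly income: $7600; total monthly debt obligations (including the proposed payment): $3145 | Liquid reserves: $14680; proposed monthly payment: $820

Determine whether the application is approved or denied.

Credit score 640 ≥ 620 (meets base)
DTI: 3,145 ÷ 7,600 = 41.4%, over the 40% base limit.
Reserves = 14,680/820 = 17.9 months ≥ 4
DTI 41.4% is within the 40%–44% exception band; checking compensating factors.
Reserves 17.9 ≥ 8 months; credit score 640 < 660.
Override conditions not both satisfied; exception does not apply.

Denied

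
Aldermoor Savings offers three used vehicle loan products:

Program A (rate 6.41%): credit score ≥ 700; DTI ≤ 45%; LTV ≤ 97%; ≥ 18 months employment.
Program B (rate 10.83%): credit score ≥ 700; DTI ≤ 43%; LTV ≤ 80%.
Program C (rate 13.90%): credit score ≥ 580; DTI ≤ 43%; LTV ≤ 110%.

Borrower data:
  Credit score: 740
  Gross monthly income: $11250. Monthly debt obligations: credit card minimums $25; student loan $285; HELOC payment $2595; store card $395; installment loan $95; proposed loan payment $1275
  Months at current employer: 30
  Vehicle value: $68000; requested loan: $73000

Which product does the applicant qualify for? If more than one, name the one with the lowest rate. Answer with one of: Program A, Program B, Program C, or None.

Program C

Total debts = (25 + 285 + 2,595 + 395 + 95 + 1,275) = 4,670; DTI = 4,670/11,250 = 41.5%.
LTV = 73,000/68,000 = 107.4%.
Program A: score 740 ≥ 700; DTI 41.5% ≤ 45%; LTV 107.4% > 97%; employment 30 ≥ 18 mo → does not qualify.
Program B: score 740 ≥ 700; DTI 41.5% ≤ 43%; LTV 107.4% > 80% → does not qualify.
Program C: score 740 ≥ 580; DTI 41.5% ≤ 43%; LTV 107.4% ≤ 110% → qualifies.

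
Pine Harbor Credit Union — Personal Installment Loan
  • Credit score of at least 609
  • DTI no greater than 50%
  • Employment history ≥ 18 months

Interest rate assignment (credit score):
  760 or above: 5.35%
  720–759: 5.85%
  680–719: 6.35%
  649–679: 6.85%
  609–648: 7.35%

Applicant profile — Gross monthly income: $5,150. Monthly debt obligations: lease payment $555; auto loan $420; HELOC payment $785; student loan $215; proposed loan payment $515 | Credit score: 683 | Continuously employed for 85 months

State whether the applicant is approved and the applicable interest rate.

Approved at 6.35%

Credit score 683 ≥ 609 (meets minimum)
Employment 85 ≥ 18 months
Total monthly debts = (555 + 420 + 785 + 215 + 515) = 2,490. DTI: 2,490 ÷ 5,150 = 48.3%, within the 50% cap
All requirements met. Score 683 falls in the 680–719 tier → 6.35%.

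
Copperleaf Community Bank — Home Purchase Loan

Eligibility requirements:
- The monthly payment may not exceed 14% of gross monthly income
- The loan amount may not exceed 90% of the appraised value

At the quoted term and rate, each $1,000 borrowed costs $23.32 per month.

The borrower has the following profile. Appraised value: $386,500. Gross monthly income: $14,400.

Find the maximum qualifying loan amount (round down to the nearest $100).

$86,400

Payment cap: 14% × $14,400 = $2,016/month.
At $23.32 per $1,000, that supports 2,016/23.32 × 1,000 ≈ $86,449 → $86,400.
LTV cap: 90% × $386,500 = $347,850 → $347,800.
Binding constraint: payment-to-income.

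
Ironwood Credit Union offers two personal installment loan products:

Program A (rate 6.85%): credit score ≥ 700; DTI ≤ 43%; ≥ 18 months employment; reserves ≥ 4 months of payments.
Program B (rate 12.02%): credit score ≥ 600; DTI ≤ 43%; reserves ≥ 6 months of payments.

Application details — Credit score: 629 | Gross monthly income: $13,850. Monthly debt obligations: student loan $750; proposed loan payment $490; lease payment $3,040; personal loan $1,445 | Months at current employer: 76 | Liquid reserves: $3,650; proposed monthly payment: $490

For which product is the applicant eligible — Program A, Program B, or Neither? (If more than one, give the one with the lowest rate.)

Total debts = (750 + 490 + 3,040 + 1,445) = 5,725; DTI = 5,725/13,850 = 41.3%.
Reserves = 3,650/490 = 7.4 months.
Program A: score 629 < 700; DTI 41.3% ≤ 43%; employment 76 ≥ 18 mo; reserves 7.4 ≥ 4 mo → does not qualify.
Program B: score 629 ≥ 600; DTI 41.3% ≤ 43%; reserves 7.4 ≥ 6 mo → qualifies.

Program B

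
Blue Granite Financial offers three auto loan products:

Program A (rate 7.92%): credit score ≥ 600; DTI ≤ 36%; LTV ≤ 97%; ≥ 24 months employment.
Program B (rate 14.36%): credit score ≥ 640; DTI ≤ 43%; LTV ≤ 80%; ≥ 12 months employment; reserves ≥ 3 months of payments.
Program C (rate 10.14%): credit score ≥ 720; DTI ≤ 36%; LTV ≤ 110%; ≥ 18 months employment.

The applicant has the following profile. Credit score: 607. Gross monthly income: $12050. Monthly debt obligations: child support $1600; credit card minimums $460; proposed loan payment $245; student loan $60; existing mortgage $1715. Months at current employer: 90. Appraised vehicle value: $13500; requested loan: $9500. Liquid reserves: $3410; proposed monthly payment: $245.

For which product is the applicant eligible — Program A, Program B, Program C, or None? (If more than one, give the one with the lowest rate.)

Total debts = (1,600 + 460 + 245 + 60 + 1,715) = 4,080; DTI = 4,080/12,050 = 33.9%.
LTV = 9,500/13,500 = 70.4%.
Reserves = 3,410/245 = 13.9 months.
Program A: score 607 ≥ 600; DTI 33.9% ≤ 36%; LTV 70.4% ≤ 97%; employment 90 ≥ 24 mo → qualifies.
Program B: score 607 < 640; DTI 33.9% ≤ 43%; LTV 70.4% ≤ 80%; employment 90 ≥ 12 mo; reserves 13.9 ≥ 3 mo → does not qualify.
Program C: score 607 < 720; DTI 33.9% ≤ 36%; LTV 70.4% ≤ 110%; employment 90 ≥ 18 mo → does not qualify.

Program A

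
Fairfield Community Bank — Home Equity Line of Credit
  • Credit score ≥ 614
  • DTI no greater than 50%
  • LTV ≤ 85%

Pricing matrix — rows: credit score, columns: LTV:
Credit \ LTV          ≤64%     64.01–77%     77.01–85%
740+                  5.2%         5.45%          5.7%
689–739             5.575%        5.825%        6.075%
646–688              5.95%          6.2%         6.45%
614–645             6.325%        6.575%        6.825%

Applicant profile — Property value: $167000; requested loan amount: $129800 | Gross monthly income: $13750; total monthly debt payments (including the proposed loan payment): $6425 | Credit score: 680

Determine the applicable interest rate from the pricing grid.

Credit score 680 ≥ 614; Debt-to-income = 6,425/13,750 = 46.7% — meets 50% limit
LTV: 129,800 ÷ 167,000 = 77.7%, within 85% cap
Row: 680 falls in 646–688. Column: 77.7% falls in 77.01–85%. Rate = 6.45%.

6.45%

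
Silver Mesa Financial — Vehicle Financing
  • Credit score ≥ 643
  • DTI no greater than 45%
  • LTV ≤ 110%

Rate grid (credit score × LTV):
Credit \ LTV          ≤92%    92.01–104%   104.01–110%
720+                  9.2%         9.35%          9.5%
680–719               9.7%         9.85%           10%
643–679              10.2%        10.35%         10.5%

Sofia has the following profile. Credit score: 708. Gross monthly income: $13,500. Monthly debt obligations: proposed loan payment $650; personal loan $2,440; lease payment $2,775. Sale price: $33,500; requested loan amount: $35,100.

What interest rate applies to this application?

10%

Credit score 708 ≥ 643; Total monthly debts = (650 + 2,440 + 2,775) = 5,865. DTI: 5,865 ÷ 13,500 = 43.4%, within the 45% cap
LTV: 35,100 ÷ 33,500 = 104.8%, within 110% cap
Row: 708 falls in 680–719. Column: 104.8% falls in 104.01–110%. Rate = 10%.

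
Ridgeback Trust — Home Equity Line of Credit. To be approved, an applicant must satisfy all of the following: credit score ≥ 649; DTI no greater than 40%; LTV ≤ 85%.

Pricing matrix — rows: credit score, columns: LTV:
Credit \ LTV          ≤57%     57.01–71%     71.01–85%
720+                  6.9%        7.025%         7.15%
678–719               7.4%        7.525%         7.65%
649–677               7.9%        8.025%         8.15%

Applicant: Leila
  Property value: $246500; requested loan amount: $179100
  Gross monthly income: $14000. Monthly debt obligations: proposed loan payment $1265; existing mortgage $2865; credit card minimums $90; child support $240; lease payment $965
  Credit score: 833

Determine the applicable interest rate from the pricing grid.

Credit score 833 ≥ 649; Total monthly debts = (1,265 + 2,865 + 90 + 240 + 965) = 5,425. Debt-to-income = 5,425/14,000 = 38.8% — meets 40% limit
LTV: 179,100 ÷ 246,500 = 72.7%, within 85% cap
Score 833 is in the 720+ band; LTV 72.7% is in the 71.01–85% band → 7.15%.

7.15%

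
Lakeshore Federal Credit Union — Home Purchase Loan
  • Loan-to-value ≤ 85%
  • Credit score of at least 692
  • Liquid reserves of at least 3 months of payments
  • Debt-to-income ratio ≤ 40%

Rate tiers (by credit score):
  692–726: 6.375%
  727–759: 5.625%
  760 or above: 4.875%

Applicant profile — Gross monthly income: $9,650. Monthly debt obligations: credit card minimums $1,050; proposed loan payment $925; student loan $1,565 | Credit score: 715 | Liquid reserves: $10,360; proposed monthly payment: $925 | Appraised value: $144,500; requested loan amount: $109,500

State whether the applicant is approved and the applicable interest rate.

Approved at 6.375%

Credit score 715 ≥ 692 (meets minimum)
Total monthly debts = (1,050 + 925 + 1,565) = 3,540. DTI = 3,540/9,650 = 36.7% ≤ 40%
Liquid reserves cover 10,360/925 = 11.2 months — ≥ 3 required
LTV: 109,500 ÷ 144,500 = 75.8%, within 85% cap
All requirements met. Score 715 falls in the 692–726 tier → 6.375%.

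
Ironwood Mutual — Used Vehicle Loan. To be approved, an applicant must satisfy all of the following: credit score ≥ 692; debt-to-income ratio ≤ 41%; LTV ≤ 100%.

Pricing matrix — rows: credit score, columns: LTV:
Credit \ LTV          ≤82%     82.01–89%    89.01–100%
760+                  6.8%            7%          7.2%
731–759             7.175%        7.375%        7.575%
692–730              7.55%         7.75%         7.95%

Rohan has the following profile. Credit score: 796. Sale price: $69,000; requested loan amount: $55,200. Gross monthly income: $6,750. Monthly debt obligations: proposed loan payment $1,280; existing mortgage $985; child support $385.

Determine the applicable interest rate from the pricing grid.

6.8%

Credit score 796 ≥ 692; Total monthly debts = (1,280 + 985 + 385) = 2,650. Debt-to-income = 2,650/6,750 = 39.3% — meets 41% limit
Loan-to-value = 55,200/69,000 = 80% — pass (100% max)
Score 796 is in the 760+ band; LTV 80% is in the ≤82% band → 6.8%.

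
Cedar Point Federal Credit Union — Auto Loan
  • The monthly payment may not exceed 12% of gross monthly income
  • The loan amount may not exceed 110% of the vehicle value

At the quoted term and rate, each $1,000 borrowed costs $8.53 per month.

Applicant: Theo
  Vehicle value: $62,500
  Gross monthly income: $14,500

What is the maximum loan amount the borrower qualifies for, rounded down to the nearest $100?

$68,700

Payment cap: 12% × $14,500 = $1,740/month.
At $8.53 per $1,000, that supports 1,740/8.53 × 1,000 ≈ $203,985 → $203,900.
LTV cap: 110% × $62,500 = $68,750 → $68,700.
Binding constraint: loan-to-value.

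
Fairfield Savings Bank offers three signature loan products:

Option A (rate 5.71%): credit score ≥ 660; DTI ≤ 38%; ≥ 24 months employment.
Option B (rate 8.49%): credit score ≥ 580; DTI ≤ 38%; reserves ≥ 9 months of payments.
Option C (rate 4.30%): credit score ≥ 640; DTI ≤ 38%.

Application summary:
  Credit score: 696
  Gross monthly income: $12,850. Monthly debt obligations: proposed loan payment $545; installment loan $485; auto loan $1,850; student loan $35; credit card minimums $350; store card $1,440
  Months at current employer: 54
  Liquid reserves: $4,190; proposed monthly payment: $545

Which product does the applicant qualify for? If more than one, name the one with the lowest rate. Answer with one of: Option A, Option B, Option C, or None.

Option C

Total debts = (545 + 485 + 1,850 + 35 + 350 + 1,440) = 4,705; DTI = 4,705/12,850 = 36.6%.
Reserves = 4,190/545 = 7.7 months.
Option A: score 696 ≥ 660; DTI 36.6% ≤ 38%; employment 54 ≥ 24 mo → qualifies.
Option B: score 696 ≥ 580; DTI 36.6% ≤ 38%; reserves 7.7 < 9 mo → does not qualify.
Option C: score 696 ≥ 640; DTI 36.6% ≤ 38% → qualifies.
Qualifying: Option A, Option C. Lowest rate is 4.30% → Option C.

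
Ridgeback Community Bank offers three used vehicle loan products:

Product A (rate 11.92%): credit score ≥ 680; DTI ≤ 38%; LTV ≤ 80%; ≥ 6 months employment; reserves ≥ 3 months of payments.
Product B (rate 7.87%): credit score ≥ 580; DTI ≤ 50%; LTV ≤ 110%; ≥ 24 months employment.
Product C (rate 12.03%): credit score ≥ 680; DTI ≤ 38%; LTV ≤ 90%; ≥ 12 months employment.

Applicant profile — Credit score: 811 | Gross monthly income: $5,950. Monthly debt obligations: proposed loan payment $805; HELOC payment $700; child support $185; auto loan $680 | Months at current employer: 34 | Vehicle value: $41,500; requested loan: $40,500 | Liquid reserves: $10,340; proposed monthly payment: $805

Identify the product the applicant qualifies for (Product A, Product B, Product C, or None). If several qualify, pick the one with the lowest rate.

Product B

Total debts = (805 + 700 + 185 + 680) = 2,370; DTI = 2,370/5,950 = 39.8%.
LTV = 40,500/41,500 = 97.6%.
Reserves = 10,340/805 = 12.8 months.
Product A: score 811 ≥ 680; DTI 39.8% > 38%; LTV 97.6% > 80%; employment 34 ≥ 6 mo; reserves 12.8 ≥ 3 mo → does not qualify.
Product B: score 811 ≥ 580; DTI 39.8% ≤ 50%; LTV 97.6% ≤ 110%; employment 34 ≥ 24 mo → qualifies.
Product C: score 811 ≥ 680; DTI 39.8% > 38%; LTV 97.6% > 90%; employment 34 ≥ 12 mo → does not qualify.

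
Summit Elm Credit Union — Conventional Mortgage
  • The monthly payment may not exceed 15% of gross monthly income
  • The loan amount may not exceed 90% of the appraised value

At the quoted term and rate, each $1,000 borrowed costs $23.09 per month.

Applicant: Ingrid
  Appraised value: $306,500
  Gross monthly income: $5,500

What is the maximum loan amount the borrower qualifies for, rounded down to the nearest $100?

Payment cap: 15% × $5,500 = $825/month.
At $23.09 per $1,000, that supports 825/23.09 × 1,000 ≈ $35,729 → $35,700.
LTV cap: 90% × $306,500 = $275,850 → $275,800.
Binding constraint: payment-to-income.

$35,700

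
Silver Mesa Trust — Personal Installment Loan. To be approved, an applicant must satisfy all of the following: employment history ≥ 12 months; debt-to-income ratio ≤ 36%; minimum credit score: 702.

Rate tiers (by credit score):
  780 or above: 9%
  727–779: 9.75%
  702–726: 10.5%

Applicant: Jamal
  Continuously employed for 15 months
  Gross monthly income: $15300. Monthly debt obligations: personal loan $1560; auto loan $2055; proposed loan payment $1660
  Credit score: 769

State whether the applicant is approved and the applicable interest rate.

Credit score 769 ≥ 702 (meets minimum)
Total monthly debts = (1,560 + 2,055 + 1,660) = 5,275. DTI = 5,275/15,300 = 34.5% ≤ 36%
Employment 15 ≥ 12 months
All requirements met. Score 769 falls in the 727–779 tier → 9.75%.

Approved at 9.75%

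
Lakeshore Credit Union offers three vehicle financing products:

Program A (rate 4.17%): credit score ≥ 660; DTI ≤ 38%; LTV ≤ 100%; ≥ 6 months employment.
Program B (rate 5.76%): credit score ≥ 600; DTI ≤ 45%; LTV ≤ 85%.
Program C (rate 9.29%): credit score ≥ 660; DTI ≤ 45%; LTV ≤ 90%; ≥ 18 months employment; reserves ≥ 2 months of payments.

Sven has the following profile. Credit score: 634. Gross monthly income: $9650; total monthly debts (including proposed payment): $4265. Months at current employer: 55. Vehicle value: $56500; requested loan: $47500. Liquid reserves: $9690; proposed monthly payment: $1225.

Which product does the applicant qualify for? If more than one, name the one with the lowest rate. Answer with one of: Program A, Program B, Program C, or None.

DTI = 4,265/9,650 = 44.2%.
LTV = 47,500/56,500 = 84.1%.
Reserves = 9,690/1,225 = 7.9 months.
Program A: score 634 < 660; DTI 44.2% > 38%; LTV 84.1% ≤ 100%; employment 55 ≥ 6 mo → does not qualify.
Program B: score 634 ≥ 600; DTI 44.2% ≤ 45%; LTV 84.1% ≤ 85% → qualifies.
Program C: score 634 < 660; DTI 44.2% ≤ 45%; LTV 84.1% ≤ 90%; employment 55 ≥ 18 mo; reserves 7.9 ≥ 2 mo → does not qualify.

Program B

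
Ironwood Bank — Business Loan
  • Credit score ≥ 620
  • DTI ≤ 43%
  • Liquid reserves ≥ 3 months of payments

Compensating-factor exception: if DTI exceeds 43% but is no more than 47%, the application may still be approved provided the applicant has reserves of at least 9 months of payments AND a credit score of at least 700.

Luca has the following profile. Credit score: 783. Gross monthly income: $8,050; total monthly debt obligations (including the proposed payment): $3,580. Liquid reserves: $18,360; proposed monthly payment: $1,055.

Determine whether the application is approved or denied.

Credit score 783 ≥ 620 (meets base)
DTI: 3,580 ÷ 8,050 = 44.5%, over the 43% base limit.
Reserves: 18,360 ÷ 1,055 = 17.4 months (meets 3-month minimum)
44.5% falls in the override range (43%–47%), so the compensating-factor test applies.
Reserves 17.4 ≥ 9 months; credit score 783 ≥ 700.
Both override conditions satisfied; DTI exception granted.

Approved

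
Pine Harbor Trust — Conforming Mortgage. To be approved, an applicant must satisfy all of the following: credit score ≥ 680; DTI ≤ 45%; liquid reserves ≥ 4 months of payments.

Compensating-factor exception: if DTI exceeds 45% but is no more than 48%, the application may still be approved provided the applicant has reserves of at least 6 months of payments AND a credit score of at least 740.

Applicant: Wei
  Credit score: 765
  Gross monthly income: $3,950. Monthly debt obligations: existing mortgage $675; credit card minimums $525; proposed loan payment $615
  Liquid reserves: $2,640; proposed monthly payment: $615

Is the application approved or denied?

Credit score 765 ≥ 680 (meets base)
Total debts = (675 + 525 + 615) = 1,815. DTI: 1,815 ÷ 3,950 = 45.9%, over the 45% base limit.
Reserves: 2,640 ÷ 615 = 4.3 months (meets 4-month minimum)
DTI 45.9% is within the 45%–48% exception band; checking compensating factors.
Reserves 4.3 < 6 months; credit score 765 ≥ 740.
Override conditions not both satisfied; exception does not apply.

Denied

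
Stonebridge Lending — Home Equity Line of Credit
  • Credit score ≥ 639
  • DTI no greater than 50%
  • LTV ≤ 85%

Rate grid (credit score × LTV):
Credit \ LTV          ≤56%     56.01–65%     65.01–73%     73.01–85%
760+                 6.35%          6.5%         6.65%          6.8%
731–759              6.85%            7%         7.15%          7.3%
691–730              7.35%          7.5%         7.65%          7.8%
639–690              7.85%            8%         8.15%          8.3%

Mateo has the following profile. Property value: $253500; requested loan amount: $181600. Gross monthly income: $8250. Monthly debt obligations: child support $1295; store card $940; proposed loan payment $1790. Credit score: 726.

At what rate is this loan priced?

Credit score 726 ≥ 639; Total monthly debts = (1,295 + 940 + 1,790) = 4,025. DTI: 4,025 ÷ 8,250 = 48.8%, within the 50% cap
Loan-to-value = 181,600/253,500 = 71.6% — pass (85% max)
Score 726 is in the 691–730 band; LTV 71.6% is in the 65.01–73% band → 7.65%.

7.65%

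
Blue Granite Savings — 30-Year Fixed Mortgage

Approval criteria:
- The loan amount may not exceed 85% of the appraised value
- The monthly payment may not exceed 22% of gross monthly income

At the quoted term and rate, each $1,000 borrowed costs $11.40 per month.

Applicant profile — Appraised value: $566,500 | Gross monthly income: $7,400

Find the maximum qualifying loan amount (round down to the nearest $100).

$142,800

Payment cap: 22% × $7,400 = $1,628/month.
At $11.40 per $1,000, that supports 1,628/11.40 × 1,000 ≈ $142,807 → $142,800.
LTV cap: 85% × $566,500 = $481,525 → $481,500.
Binding constraint: payment-to-income.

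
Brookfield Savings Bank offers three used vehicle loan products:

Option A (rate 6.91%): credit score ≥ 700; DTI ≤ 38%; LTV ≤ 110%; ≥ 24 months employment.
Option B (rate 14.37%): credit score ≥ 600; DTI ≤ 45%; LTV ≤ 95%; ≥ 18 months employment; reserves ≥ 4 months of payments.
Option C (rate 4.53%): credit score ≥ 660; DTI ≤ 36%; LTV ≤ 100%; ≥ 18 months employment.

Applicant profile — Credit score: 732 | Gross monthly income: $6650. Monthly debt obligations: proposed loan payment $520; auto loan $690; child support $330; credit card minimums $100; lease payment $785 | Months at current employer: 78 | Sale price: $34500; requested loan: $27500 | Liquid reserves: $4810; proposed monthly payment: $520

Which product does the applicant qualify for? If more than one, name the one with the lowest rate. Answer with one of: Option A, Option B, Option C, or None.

Total debts = (520 + 690 + 330 + 100 + 785) = 2,425; DTI = 2,425/6,650 = 36.5%.
LTV = 27,500/34,500 = 79.7%.
Reserves = 4,810/520 = 9.2 months.
Option A: score 732 ≥ 700; DTI 36.5% ≤ 38%; LTV 79.7% ≤ 110%; employment 78 ≥ 24 mo → qualifies.
Option B: score 732 ≥ 600; DTI 36.5% ≤ 45%; LTV 79.7% ≤ 95%; employment 78 ≥ 18 mo; reserves 9.2 ≥ 4 mo → qualifies.
Option C: score 732 ≥ 660; DTI 36.5% > 36%; LTV 79.7% ≤ 100%; employment 78 ≥ 18 mo → does not qualify.
Qualifying: Option A, Option B. Lowest rate is 6.91% → Option A.

Option A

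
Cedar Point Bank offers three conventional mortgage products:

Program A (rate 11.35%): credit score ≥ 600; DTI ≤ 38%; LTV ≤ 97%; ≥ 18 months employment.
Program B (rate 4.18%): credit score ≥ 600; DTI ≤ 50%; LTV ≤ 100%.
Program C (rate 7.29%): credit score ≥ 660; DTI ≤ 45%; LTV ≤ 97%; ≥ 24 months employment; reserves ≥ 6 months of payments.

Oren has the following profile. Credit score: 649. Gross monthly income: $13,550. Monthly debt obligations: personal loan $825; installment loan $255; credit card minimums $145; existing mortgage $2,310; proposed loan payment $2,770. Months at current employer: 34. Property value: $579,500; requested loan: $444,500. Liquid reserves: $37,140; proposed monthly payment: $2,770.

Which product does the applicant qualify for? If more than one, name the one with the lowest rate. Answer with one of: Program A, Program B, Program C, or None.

Program B

Total debts = (825 + 255 + 145 + 2,310 + 2,770) = 6,305; DTI = 6,305/13,550 = 46.5%.
LTV = 444,500/579,500 = 76.7%.
Reserves = 37,140/2,770 = 13.4 months.
Program A: score 649 ≥ 600; DTI 46.5% > 38%; LTV 76.7% ≤ 97%; employment 34 ≥ 18 mo → does not qualify.
Program B: score 649 ≥ 600; DTI 46.5% ≤ 50%; LTV 76.7% ≤ 100% → qualifies.
Program C: score 649 < 660; DTI 46.5% > 45%; LTV 76.7% ≤ 97%; employment 34 ≥ 24 mo; reserves 13.4 ≥ 6 mo → does not qualify.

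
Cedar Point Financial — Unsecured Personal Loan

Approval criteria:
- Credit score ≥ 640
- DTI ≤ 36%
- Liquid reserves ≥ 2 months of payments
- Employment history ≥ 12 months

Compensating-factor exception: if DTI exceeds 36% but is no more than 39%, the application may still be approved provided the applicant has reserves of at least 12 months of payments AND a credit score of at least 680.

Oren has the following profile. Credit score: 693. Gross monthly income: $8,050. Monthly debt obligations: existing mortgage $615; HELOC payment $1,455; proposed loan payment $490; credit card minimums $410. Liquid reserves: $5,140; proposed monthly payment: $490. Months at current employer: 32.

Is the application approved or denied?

Denied

Credit score 693 ≥ 640 (meets base)
Total debts = (615 + 1,455 + 490 + 410) = 2,970. DTI = 2,970/8,050 = 36.9% > 36% — standard DTI limit exceeded.
Liquid reserves cover 5,140/490 = 10.5 months — ≥ 2 required
Employment 32 ≥ 12 months
DTI 36.9% is within the 36%–39% exception band; checking compensating factors.
Override check — reserves: 10.5 mo (short of 12); score: 693 (ok).
Override conditions not both satisfied; exception does not apply.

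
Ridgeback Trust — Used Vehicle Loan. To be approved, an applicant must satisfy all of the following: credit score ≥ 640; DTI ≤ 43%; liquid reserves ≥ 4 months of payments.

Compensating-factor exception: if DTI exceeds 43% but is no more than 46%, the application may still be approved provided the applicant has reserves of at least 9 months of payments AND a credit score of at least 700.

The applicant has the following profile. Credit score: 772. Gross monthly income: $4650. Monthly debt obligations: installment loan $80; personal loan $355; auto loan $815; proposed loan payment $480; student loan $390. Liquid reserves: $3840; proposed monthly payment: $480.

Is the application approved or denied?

Denied

Credit score 772 ≥ 640 (meets base)
Total debts = (80 + 355 + 815 + 480 + 390) = 2,120. DTI: 2,120 ÷ 4,650 = 45.6%, over the 43% base limit.
Liquid reserves cover 3,840/480 = 8.0 months — ≥ 4 required
45.6% falls in the override range (43%–46%), so the compensating-factor test applies.
Reserves 8.0 < 9 months; credit score 772 ≥ 700.
Override conditions not both satisfied; exception does not apply.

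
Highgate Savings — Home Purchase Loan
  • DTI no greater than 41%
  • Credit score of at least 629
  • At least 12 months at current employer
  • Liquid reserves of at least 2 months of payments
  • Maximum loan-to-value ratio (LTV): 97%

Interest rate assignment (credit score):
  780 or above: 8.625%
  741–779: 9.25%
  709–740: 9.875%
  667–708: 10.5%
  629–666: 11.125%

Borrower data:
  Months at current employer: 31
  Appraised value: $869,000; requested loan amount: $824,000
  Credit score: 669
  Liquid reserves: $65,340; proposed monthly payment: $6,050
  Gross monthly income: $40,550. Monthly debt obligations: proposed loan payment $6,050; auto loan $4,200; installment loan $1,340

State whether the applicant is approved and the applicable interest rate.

Approved at 10.5%

Credit score 669 ≥ 629 (meets minimum)
Reserves: 65,340 ÷ 6,050 = 10.8 months (meets 2-month minimum)
Total monthly debts = (6,050 + 4,200 + 1,340) = 11,590. DTI: 11,590 ÷ 40,550 = 28.6%, within the 41% cap
Loan-to-value = 824,000/869,000 = 94.8% — pass (97% max)
Employment 31 ≥ 12 months
All requirements met. Score 669 falls in the 667–708 tier → 10.5%.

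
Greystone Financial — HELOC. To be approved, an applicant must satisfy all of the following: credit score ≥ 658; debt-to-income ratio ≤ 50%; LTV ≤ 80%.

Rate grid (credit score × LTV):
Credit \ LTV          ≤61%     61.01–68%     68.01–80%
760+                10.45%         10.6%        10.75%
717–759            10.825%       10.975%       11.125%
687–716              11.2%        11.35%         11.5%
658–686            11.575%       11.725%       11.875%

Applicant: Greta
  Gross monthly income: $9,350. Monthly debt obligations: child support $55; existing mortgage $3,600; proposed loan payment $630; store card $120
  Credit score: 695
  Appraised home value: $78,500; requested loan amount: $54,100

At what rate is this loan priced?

11.5%

Credit score 695 ≥ 658; Total monthly debts = (55 + 3,600 + 630 + 120) = 4,405. DTI: 4,405 ÷ 9,350 = 47.1%, within the 50% cap
LTV = 54,100/78,500 = 68.9% ≤ 80%
Score 695 is in the 687–716 band; LTV 68.9% is in the 68.01–80% band → 11.5%.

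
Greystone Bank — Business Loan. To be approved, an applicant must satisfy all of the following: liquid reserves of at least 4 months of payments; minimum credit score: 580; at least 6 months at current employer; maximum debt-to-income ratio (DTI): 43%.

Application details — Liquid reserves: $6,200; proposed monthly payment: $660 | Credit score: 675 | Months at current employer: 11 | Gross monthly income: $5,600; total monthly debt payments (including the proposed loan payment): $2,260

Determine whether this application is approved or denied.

Approved

Liquid reserves cover 6,200/660 = 9.4 months — ≥ 4 required
Credit score 675 ≥ 580 (meets)
Employment 11 ≥ 6 months
DTI: 2,260 ÷ 5,600 = 40.4%, within the 43% cap
All criteria satisfied.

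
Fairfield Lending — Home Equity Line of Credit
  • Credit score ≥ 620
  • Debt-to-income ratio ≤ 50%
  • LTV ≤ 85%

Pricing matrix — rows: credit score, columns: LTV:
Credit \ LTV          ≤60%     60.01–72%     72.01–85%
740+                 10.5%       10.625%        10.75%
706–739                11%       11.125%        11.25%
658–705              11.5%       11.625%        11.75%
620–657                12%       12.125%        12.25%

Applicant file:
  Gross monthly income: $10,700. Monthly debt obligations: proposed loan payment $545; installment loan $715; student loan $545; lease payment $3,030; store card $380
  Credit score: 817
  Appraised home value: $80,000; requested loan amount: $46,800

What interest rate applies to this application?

10.5%

Credit score 817 ≥ 620; Total monthly debts = (545 + 715 + 545 + 3,030 + 380) = 5,215. Debt-to-income = 5,215/10,700 = 48.7% — meets 50% limit
LTV = 46,800/80,000 = 58.5% ≤ 85%
Credit 817 → row 740+; LTV 58.5% → column ≤60%. Grid cell → 10.5%.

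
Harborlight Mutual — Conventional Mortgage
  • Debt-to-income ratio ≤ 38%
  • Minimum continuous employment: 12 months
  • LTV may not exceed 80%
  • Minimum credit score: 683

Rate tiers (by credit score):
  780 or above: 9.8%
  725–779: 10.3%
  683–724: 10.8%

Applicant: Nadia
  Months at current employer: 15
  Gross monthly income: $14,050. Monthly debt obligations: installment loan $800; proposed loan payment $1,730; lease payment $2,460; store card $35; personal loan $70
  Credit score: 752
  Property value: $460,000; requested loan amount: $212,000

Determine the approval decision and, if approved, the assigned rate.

Approved at 10.3%

Credit score 752 ≥ 683 (meets minimum)
Loan-to-value = 212,000/460,000 = 46.1% — pass (80% max)
Employment 15 ≥ 12 months
Total monthly debts = (800 + 1,730 + 2,460 + 35 + 70) = 5,095. Debt-to-income = 5,095/14,050 = 36.3% — meets 38% limit
All requirements met. Score 752 falls in the 725–779 tier → 10.3%.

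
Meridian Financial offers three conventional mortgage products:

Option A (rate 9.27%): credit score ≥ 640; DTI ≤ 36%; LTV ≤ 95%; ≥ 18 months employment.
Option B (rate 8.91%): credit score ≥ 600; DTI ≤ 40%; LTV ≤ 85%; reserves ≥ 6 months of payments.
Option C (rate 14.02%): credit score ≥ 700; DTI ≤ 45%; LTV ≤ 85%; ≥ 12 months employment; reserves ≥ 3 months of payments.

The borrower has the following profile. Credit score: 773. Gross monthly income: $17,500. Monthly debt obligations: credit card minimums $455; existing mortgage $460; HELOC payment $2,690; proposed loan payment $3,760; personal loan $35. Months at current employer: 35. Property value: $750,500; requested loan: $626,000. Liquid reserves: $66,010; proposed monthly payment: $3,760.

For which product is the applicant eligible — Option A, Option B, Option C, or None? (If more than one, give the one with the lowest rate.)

Option C

Total debts = (455 + 460 + 2,690 + 3,760 + 35) = 7,400; DTI = 7,400/17,500 = 42.3%.
LTV = 626,000/750,500 = 83.4%.
Reserves = 66,010/3,760 = 17.6 months.
Option A: score 773 ≥ 640; DTI 42.3% > 36%; LTV 83.4% ≤ 95%; employment 35 ≥ 18 mo → does not qualify.
Option B: score 773 ≥ 600; DTI 42.3% > 40%; LTV 83.4% ≤ 85%; reserves 17.6 ≥ 6 mo → does not qualify.
Option C: score 773 ≥ 700; DTI 42.3% ≤ 45%; LTV 83.4% ≤ 85%; employment 35 ≥ 12 mo; reserves 17.6 ≥ 3 mo → qualifies.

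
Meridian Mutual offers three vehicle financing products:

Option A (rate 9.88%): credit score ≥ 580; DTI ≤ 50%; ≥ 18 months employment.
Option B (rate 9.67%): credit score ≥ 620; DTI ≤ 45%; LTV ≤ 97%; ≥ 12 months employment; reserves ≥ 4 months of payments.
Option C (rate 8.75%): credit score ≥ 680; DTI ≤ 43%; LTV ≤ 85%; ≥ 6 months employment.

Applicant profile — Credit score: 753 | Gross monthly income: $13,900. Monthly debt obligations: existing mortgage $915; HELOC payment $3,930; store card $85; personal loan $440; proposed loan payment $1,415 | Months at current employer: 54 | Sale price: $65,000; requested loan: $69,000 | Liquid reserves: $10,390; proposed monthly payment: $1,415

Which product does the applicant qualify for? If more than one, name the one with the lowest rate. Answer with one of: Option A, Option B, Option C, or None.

Total debts = (915 + 3,930 + 85 + 440 + 1,415) = 6,785; DTI = 6,785/13,900 = 48.8%.
LTV = 69,000/65,000 = 106.2%.
Reserves = 10,390/1,415 = 7.3 months.
Option A: score 753 ≥ 580; DTI 48.8% ≤ 50%; employment 54 ≥ 18 mo → qualifies.
Option B: score 753 ≥ 620; DTI 48.8% > 45%; LTV 106.2% > 97%; employment 54 ≥ 12 mo; reserves 7.3 ≥ 4 mo → does not qualify.
Option C: score 753 ≥ 680; DTI 48.8% > 43%; LTV 106.2% > 85%; employment 54 ≥ 6 mo → does not qualify.

Option A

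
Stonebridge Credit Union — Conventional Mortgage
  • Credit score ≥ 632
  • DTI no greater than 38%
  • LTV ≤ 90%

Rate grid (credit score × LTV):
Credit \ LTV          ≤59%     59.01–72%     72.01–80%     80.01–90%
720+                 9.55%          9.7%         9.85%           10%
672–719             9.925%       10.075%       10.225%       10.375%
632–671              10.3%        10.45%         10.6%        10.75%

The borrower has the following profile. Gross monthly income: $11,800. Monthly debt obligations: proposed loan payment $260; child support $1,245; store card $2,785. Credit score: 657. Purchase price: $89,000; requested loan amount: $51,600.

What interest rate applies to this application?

Credit score 657 ≥ 632; Total monthly debts = (260 + 1,245 + 2,785) = 4,290. DTI = 4,290/11,800 = 36.4% ≤ 38%
LTV = 51,600/89,000 = 58% ≤ 90%
Credit 657 → row 632–671; LTV 58% → column ≤59%. Grid cell → 10.3%.

10.3%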